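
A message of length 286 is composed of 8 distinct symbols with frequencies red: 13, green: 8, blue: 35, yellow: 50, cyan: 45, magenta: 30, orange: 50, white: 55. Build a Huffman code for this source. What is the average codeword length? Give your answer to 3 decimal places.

2.881 bits/symbol

Probabilities are the counts divided by 286.
Repeatedly combine the two least-probable nodes; the expected code length is the sum of the merged weights.
merge 4/143 + 1/22 → 21/286
merge 21/286 + 15/143 → 51/286
merge 35/286 + 45/286 → 40/143
merge 25/143 + 25/143 → 50/143
merge 51/286 + 5/26 → 53/143
merge 40/143 + 50/143 → 90/143
merge 53/143 + 90/143 → 1
L = 21/286 + 51/286 + 40/143 + 50/143 + 53/143 + 90/143 + 1 = 412/143 ≈ 2.881 bits/symbol.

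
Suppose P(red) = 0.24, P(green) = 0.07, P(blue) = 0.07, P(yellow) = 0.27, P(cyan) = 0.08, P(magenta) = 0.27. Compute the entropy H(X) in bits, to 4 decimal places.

H = −Σ pᵢ log₂ pᵢ.
−0.24·log₂(0.24) = 0.4941
−0.07·log₂(0.07) = 0.2686
−0.07·log₂(0.07) = 0.2686
−0.27·log₂(0.27) = 0.5100
−0.08·log₂(0.08) = 0.2915
−0.27·log₂(0.27) = 0.5100
Sum ≈ 2.3428 → 2.3428 bits.

2.3428 bits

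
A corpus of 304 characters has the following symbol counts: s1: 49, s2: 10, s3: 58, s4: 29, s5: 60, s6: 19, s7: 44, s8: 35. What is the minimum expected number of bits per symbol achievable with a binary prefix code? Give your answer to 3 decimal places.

Probabilities are the counts divided by 304.
Repeatedly combine the two least-probable nodes; the expected code length is the sum of the merged weights.
merge 5/152 + 1/16 → 29/304
merge 29/304 + 29/304 → 29/152
merge 35/304 + 11/76 → 79/304
merge 49/304 + 29/152 → 107/304
merge 29/152 + 15/76 → 59/152
merge 79/304 + 107/304 → 93/152
merge 59/152 + 93/152 → 1
L = 29/304 + 29/152 + 79/304 + 107/304 + 59/152 + 93/152 + 1 = 881/304 ≈ 2.898 bits/symbol.

2.898 bits/symbol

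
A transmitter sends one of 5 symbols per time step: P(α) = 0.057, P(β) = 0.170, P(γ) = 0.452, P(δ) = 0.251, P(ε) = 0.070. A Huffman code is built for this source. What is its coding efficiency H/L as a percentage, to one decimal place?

Entropy H = −Σ p log₂ p ≈ 1.9571 bits.
Huffman merges: 57/1000+7/100→127/1000; 127/1000+17/100→297/1000; 251/1000+297/1000→137/250; 113/250+137/250→1. L = 493/250 ≈ 1.9720.
Efficiency = H/L = 1.9571/1.9720 = 99.2%.

99.2%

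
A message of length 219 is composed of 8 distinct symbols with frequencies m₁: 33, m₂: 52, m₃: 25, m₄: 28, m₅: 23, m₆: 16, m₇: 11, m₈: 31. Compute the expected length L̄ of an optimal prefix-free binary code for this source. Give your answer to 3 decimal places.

2.886 bits/symbol

Probabilities are the counts divided by 219.
Repeatedly combine the two least-probable nodes; the expected code length is the sum of the merged weights.
merge 11/219 + 16/219 → 9/73
merge 23/219 + 25/219 → 16/73
merge 9/73 + 28/219 → 55/219
merge 31/219 + 11/73 → 64/219
merge 16/73 + 52/219 → 100/219
merge 55/219 + 64/219 → 119/219
merge 100/219 + 119/219 → 1
L = 9/73 + 16/73 + 55/219 + 64/219 + 100/219 + 119/219 + 1 = 632/219 ≈ 2.886 bits/symbol.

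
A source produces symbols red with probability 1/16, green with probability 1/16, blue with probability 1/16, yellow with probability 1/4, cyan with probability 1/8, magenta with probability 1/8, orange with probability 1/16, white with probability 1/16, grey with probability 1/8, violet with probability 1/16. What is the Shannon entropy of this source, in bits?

Each probability is a power of 1/2, so log₂(1/p) is an integer.
H = Σ p·log₂(1/p) = 1/16·4 + 1/16·4 + 1/16·4 + 1/4·2 + 1/8·3 + 1/8·3 + 1/16·4 + 1/16·4 + 1/8·3 + 1/16·4 = 3.125 bits.

3.125 bits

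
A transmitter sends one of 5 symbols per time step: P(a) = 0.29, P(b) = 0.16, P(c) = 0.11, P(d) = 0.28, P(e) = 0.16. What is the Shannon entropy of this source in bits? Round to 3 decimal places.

2.228 bits

H = −Σ pᵢ log₂ pᵢ.
−0.29·log₂(0.29) = 0.5179
−0.16·log₂(0.16) = 0.4230
−0.11·log₂(0.11) = 0.3503
−0.28·log₂(0.28) = 0.5142
−0.16·log₂(0.16) = 0.4230
Sum ≈ 2.2284 → 2.228 bits.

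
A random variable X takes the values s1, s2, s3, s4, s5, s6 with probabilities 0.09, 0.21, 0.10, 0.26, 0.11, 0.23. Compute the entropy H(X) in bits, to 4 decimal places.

2.4609 bits

H = −Σ pᵢ log₂ pᵢ.
−0.09·log₂(0.09) = 0.3127
−0.21·log₂(0.21) = 0.4728
−0.10·log₂(0.10) = 0.3322
−0.26·log₂(0.26) = 0.5053
−0.11·log₂(0.11) = 0.3503
−0.23·log₂(0.23) = 0.4877
Sum ≈ 2.4609 → 2.4609 bits.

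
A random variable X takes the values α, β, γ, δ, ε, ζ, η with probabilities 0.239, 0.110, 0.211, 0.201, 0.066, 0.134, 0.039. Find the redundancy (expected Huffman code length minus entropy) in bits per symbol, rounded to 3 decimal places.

Entropy H = −Σ p log₂ p ≈ 2.6126 bits.
Huffman merges: 39/1000+33/500→21/200; 21/200+11/100→43/200; 67/500+201/1000→67/200; 211/1000+43/200→213/500; 239/1000+67/200→287/500; 213/500+287/500→1. L = 531/200 ≈ 2.6550.
L − H = 2.6550 − 2.6126 = 0.042 bits.

0.042 bits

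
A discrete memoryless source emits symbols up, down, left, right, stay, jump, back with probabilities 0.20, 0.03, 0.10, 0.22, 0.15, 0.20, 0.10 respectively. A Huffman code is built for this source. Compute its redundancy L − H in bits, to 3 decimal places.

0.074 bits

Entropy H = −Σ p log₂ p ≈ 2.6360 bits.
Huffman merges: 3/100+1/10→13/100; 1/10+13/100→23/100; 3/20+1/5→7/20; 1/5+11/50→21/50; 23/100+7/20→29/50; 21/50+29/50→1. L = 271/100 ≈ 2.7100.
L − H = 2.7100 − 2.6360 = 0.074 bits.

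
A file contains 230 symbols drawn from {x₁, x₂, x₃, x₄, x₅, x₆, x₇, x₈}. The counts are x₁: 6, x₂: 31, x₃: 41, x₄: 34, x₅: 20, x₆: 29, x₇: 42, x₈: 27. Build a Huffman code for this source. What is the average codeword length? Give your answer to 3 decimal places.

Probabilities are the counts divided by 230.
Repeatedly combine the two least-probable nodes; the expected code length is the sum of the merged weights.
merge 3/115 + 2/23 → 13/115
merge 13/115 + 27/230 → 53/230
merge 29/230 + 31/230 → 6/23
merge 17/115 + 41/230 → 15/46
merge 21/115 + 53/230 → 19/46
merge 6/23 + 15/46 → 27/46
merge 19/46 + 27/46 → 1
L = 13/115 + 53/230 + 6/23 + 15/46 + 19/46 + 27/46 + 1 = 337/115 ≈ 2.930 bits/symbol.

2.930 bits/symbol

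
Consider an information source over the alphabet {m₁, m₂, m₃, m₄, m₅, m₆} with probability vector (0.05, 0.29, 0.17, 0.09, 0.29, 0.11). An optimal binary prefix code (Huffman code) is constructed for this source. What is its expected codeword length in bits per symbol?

2.39 bits/symbol

Repeatedly combine the two least-probable nodes; the expected code length is the sum of the merged weights.
merge 1/20 + 9/100 → 7/50
merge 11/100 + 7/50 → 1/4
merge 17/100 + 1/4 → 21/50
merge 29/100 + 29/100 → 29/50
merge 21/50 + 29/50 → 1
L = 7/50 + 1/4 + 21/50 + 29/50 + 1 = 239/100 = 2.39 bits/symbol.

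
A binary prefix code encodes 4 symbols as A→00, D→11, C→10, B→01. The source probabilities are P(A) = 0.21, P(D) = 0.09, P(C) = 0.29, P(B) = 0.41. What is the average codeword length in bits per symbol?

L̄ = Σ pᵢ·ℓᵢ = 0.21·2 + 0.09·2 + 0.29·2 + 0.41·2 = 2 bits/symbol.

2 bits/symbol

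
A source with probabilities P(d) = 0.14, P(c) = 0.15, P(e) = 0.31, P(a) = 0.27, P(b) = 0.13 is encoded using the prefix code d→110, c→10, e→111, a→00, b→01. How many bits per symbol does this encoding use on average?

2.45 bits/symbol

L̄ = Σ pᵢ·ℓᵢ = 0.14·3 + 0.15·2 + 0.31·3 + 0.27·2 + 0.13·2 = 2.45 bits/symbol.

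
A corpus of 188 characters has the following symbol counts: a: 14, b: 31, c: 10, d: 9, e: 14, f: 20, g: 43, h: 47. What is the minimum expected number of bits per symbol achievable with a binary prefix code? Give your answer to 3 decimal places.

2.771 bits/symbol

Probabilities are the counts divided by 188.
Repeatedly combine the two least-probable nodes; the expected code length is the sum of the merged weights.
merge 9/188 + 5/94 → 19/188
merge 7/94 + 7/94 → 7/47
merge 19/188 + 5/47 → 39/188
merge 7/47 + 31/188 → 59/188
merge 39/188 + 43/188 → 41/94
merge 1/4 + 59/188 → 53/94
merge 41/94 + 53/94 → 1
L = 19/188 + 7/47 + 39/188 + 59/188 + 41/94 + 53/94 + 1 = 521/188 ≈ 2.771 bits/symbol.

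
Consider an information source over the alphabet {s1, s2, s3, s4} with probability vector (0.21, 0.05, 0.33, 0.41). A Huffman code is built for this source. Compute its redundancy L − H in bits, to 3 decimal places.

Entropy H = −Σ p log₂ p ≈ 1.7441 bits.
Huffman merges: 1/20+21/100→13/50; 13/50+33/100→59/100; 41/100+59/100→1. L = 37/20 ≈ 1.8500.
L − H = 1.8500 − 1.7441 = 0.106 bits.

0.106 bits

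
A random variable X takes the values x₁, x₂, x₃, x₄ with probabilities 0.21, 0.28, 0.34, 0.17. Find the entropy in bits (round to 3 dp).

H = −Σ pᵢ log₂ pᵢ.
−0.21·log₂(0.21) = 0.4728
−0.28·log₂(0.28) = 0.5142
−0.34·log₂(0.34) = 0.5292
−0.17·log₂(0.17) = 0.4346
Sum ≈ 1.9508 → 1.951 bits.

1.951 bits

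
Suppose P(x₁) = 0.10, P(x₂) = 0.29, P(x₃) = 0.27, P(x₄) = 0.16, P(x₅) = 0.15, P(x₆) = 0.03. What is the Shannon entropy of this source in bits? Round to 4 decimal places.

H = −Σ pᵢ log₂ pᵢ.
−0.10·log₂(0.10) = 0.3322
−0.29·log₂(0.29) = 0.5179
−0.27·log₂(0.27) = 0.5100
−0.16·log₂(0.16) = 0.4230
−0.15·log₂(0.15) = 0.4105
−0.03·log₂(0.03) = 0.1518
Sum ≈ 2.3454 → 2.3454 bits.

2.3454 bits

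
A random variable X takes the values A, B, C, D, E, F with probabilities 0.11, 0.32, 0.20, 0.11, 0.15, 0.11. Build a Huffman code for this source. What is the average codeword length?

Repeatedly combine the two least-probable nodes; the expected code length is the sum of the merged weights.
merge 11/100 + 11/100 → 11/50
merge 11/100 + 3/20 → 13/50
merge 1/5 + 11/50 → 21/50
merge 13/50 + 8/25 → 29/50
merge 21/50 + 29/50 → 1
L = 11/50 + 13/50 + 21/50 + 29/50 + 1 = 62/25 = 2.48 bits/symbol.

2.48 bits/symbol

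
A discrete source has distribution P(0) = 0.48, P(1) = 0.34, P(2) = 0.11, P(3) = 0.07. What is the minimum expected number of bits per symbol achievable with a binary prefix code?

Repeatedly combine the two least-probable nodes; the expected code length is the sum of the merged weights.
merge 7/100 + 11/100 → 9/50
merge 9/50 + 17/50 → 13/25
merge 12/25 + 13/25 → 1
L = 9/50 + 13/25 + 1 = 17/10 = 1.7 bits/symbol.

1.7 bits/symbol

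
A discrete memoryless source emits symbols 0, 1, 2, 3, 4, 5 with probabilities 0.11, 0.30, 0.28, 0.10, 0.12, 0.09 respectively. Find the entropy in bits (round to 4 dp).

H = −Σ pᵢ log₂ pᵢ.
−0.11·log₂(0.11) = 0.3503
−0.30·log₂(0.30) = 0.5211
−0.28·log₂(0.28) = 0.5142
−0.10·log₂(0.10) = 0.3322
−0.12·log₂(0.12) = 0.3671
−0.09·log₂(0.09) = 0.3127
Sum ≈ 2.3975 → 2.3975 bits.

2.3975 bits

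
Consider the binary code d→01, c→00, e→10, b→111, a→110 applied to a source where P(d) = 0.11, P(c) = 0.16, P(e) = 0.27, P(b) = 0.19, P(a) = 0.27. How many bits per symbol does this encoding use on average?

2.46 bits/symbol

L̄ = Σ pᵢ·ℓᵢ = 0.11·2 + 0.16·2 + 0.27·2 + 0.19·3 + 0.27·3 = 2.46 bits/symbol.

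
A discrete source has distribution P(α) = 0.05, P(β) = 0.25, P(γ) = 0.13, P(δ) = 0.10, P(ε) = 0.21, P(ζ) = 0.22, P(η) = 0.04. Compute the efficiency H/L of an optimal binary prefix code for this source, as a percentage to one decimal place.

Entropy H = −Σ p log₂ p ≈ 2.5701 bits.
Huffman merges: 1/25+1/20→9/100; 9/100+1/10→19/100; 13/100+19/100→8/25; 21/100+11/50→43/100; 1/4+8/25→57/100; 43/100+57/100→1. L = 13/5 ≈ 2.6000.
Efficiency = H/L = 2.5701/2.6000 = 98.8%.

98.8%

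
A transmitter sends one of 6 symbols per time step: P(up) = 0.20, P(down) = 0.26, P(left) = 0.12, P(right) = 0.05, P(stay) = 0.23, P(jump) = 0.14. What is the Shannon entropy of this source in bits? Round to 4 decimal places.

2.4376 bits

H = −Σ pᵢ log₂ pᵢ.
−0.20·log₂(0.20) = 0.4644
−0.26·log₂(0.26) = 0.5053
−0.12·log₂(0.12) = 0.3671
−0.05·log₂(0.05) = 0.2161
−0.23·log₂(0.23) = 0.4877
−0.14·log₂(0.14) = 0.3971
Sum ≈ 2.4376 → 2.4376 bits.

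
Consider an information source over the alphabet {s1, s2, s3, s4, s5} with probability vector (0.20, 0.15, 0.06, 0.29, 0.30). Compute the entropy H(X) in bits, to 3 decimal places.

2.157 bits

H = −Σ pᵢ log₂ pᵢ.
−0.20·log₂(0.20) = 0.4644
−0.15·log₂(0.15) = 0.4105
−0.06·log₂(0.06) = 0.2435
−0.29·log₂(0.29) = 0.5179
−0.30·log₂(0.30) = 0.5211
Sum ≈ 2.1575 → 2.157 bits.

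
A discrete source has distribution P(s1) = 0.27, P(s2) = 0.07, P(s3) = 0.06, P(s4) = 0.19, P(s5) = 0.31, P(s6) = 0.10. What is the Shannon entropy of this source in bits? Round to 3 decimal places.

2.333 bits

H = −Σ pᵢ log₂ pᵢ.
−0.27·log₂(0.27) = 0.5100
−0.07·log₂(0.07) = 0.2686
−0.06·log₂(0.06) = 0.2435
−0.19·log₂(0.19) = 0.4552
−0.31·log₂(0.31) = 0.5238
−0.10·log₂(0.10) = 0.3322
Sum ≈ 2.3333 → 2.333 bits.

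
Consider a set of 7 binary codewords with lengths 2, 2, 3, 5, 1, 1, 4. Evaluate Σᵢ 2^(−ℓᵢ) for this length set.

1.71875

With common denominator 2^5 = 32: Σ 2^(−ℓᵢ) = 8/32 + 8/32 + 4/32 + 1/32 + 16/32 + 16/32 + 2/32 = 55/32 = 1.71875.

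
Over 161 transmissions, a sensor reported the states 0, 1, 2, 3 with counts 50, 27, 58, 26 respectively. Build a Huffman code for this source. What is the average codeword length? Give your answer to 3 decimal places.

1.969 bits/symbol

Probabilities are the counts divided by 161.
Repeatedly combine the two least-probable nodes; the expected code length is the sum of the merged weights.
merge 26/161 + 27/161 → 53/161
merge 50/161 + 53/161 → 103/161
merge 58/161 + 103/161 → 1
L = 53/161 + 103/161 + 1 = 317/161 ≈ 1.969 bits/symbol.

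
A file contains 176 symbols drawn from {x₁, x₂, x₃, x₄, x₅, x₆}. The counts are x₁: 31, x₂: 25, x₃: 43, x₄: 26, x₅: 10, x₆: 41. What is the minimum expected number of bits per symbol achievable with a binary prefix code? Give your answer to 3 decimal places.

Probabilities are the counts divided by 176.
Repeatedly combine the two least-probable nodes; the expected code length is the sum of the merged weights.
merge 5/88 + 25/176 → 35/176
merge 13/88 + 31/176 → 57/176
merge 35/176 + 41/176 → 19/44
merge 43/176 + 57/176 → 25/44
merge 19/44 + 25/44 → 1
L = 35/176 + 57/176 + 19/44 + 25/44 + 1 = 111/44 ≈ 2.523 bits/symbol.

2.523 bits/symbol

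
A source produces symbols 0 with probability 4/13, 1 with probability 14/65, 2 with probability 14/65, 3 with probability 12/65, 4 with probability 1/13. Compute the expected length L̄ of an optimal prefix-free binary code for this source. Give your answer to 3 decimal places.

Repeatedly combine the two least-probable nodes; the expected code length is the sum of the merged weights.
merge 1/13 + 12/65 → 17/65
merge 14/65 + 14/65 → 28/65
merge 17/65 + 4/13 → 37/65
merge 28/65 + 37/65 → 1
L = 17/65 + 28/65 + 37/65 + 1 = 147/65 ≈ 2.262 bits/symbol.

2.262 bits/symbol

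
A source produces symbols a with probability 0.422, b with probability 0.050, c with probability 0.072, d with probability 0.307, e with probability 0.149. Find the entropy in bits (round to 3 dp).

1.947 bits

H = −Σ pᵢ log₂ pᵢ.
−0.422·log₂(0.422) = 0.5253
−0.050·log₂(0.050) = 0.2161
−0.072·log₂(0.072) = 0.2733
−0.307·log₂(0.307) = 0.5230
−0.149·log₂(0.149) = 0.4092
Sum ≈ 1.9469 → 1.947 bits.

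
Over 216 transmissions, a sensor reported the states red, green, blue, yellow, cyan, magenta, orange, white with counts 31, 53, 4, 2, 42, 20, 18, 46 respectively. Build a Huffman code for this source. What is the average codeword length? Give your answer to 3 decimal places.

Probabilities are the counts divided by 216.
Repeatedly combine the two least-probable nodes; the expected code length is the sum of the merged weights.
merge 1/108 + 1/54 → 1/36
merge 1/36 + 1/12 → 1/9
merge 5/54 + 1/9 → 11/54
merge 31/216 + 7/36 → 73/216
merge 11/54 + 23/108 → 5/12
merge 53/216 + 73/216 → 7/12
merge 5/12 + 7/12 → 1
L = 1/36 + 1/9 + 11/54 + 73/216 + 5/12 + 7/12 + 1 = 193/72 ≈ 2.681 bits/symbol.

2.681 bits/symbol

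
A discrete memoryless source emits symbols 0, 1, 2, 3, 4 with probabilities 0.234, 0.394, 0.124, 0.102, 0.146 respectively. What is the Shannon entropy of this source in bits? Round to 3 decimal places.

H = −Σ pᵢ log₂ pᵢ.
−0.234·log₂(0.234) = 0.4903
−0.394·log₂(0.394) = 0.5294
−0.124·log₂(0.124) = 0.3734
−0.102·log₂(0.102) = 0.3359
−0.146·log₂(0.146) = 0.4053
Sum ≈ 2.1344 → 2.134 bits.

2.134 bits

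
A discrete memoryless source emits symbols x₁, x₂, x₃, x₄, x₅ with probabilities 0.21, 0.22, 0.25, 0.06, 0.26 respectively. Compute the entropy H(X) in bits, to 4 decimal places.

2.2022 bits

H = −Σ pᵢ log₂ pᵢ.
−0.21·log₂(0.21) = 0.4728
−0.22·log₂(0.22) = 0.4806
−0.25·log₂(0.25) = 0.5000
−0.06·log₂(0.06) = 0.2435
−0.26·log₂(0.26) = 0.5053
Sum ≈ 2.2022 → 2.2022 bits.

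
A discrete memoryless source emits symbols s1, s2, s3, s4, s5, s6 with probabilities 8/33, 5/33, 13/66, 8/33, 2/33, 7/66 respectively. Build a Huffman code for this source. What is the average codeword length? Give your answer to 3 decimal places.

Repeatedly combine the two least-probable nodes; the expected code length is the sum of the merged weights.
merge 2/33 + 7/66 → 1/6
merge 5/33 + 1/6 → 7/22
merge 13/66 + 8/33 → 29/66
merge 8/33 + 7/22 → 37/66
merge 29/66 + 37/66 → 1
L = 1/6 + 7/22 + 29/66 + 37/66 + 1 = 82/33 ≈ 2.485 bits/symbol.

2.485 bits/symbol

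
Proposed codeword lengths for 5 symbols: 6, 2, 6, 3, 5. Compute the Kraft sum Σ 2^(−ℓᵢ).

0.4375

With common denominator 2^6 = 64: Σ 2^(−ℓᵢ) = 1/64 + 16/64 + 1/64 + 8/64 + 2/64 = 28/64 = 0.4375.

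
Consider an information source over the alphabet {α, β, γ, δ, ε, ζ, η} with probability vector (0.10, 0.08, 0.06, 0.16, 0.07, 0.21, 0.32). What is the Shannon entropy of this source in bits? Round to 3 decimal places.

H = −Σ pᵢ log₂ pᵢ.
−0.10·log₂(0.10) = 0.3322
−0.08·log₂(0.08) = 0.2915
−0.06·log₂(0.06) = 0.2435
−0.16·log₂(0.16) = 0.4230
−0.07·log₂(0.07) = 0.2686
−0.21·log₂(0.21) = 0.4728
−0.32·log₂(0.32) = 0.5260
Sum ≈ 2.5577 → 2.558 bits.

2.558 bits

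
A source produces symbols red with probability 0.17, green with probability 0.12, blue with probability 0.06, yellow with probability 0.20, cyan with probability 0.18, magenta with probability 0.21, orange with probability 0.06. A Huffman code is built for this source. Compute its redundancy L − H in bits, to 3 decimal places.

Entropy H = −Σ p log₂ p ≈ 2.6712 bits.
Huffman merges: 3/50+3/50→3/25; 3/25+3/25→6/25; 17/100+9/50→7/20; 1/5+21/100→41/100; 6/25+7/20→59/100; 41/100+59/100→1. L = 271/100 ≈ 2.7100.
L − H = 2.7100 − 2.6712 = 0.039 bits.

0.039 bits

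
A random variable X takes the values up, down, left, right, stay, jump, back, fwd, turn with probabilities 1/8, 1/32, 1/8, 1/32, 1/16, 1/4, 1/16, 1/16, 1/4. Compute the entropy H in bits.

Each probability is a power of 1/2, so log₂(1/p) is an integer.
H = Σ p·log₂(1/p) = 1/8·3 + 1/32·5 + 1/8·3 + 1/32·5 + 1/16·4 + 1/4·2 + 1/16·4 + 1/16·4 + 1/4·2 = 2.8125 bits.

2.8125 bits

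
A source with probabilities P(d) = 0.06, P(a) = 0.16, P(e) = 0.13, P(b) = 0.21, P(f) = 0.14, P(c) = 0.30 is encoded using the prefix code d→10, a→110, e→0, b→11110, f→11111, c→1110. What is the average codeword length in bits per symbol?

3.68 bits/symbol

L̄ = Σ pᵢ·ℓᵢ = 0.06·2 + 0.16·3 + 0.13·1 + 0.21·5 + 0.14·5 + 0.30·4 = 3.68 bits/symbol.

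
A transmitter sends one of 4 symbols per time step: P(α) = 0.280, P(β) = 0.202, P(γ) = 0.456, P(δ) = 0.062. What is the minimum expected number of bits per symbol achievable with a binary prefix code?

1.808 bits/symbol

Repeatedly combine the two least-probable nodes; the expected code length is the sum of the merged weights.
merge 31/500 + 101/500 → 33/125
merge 33/125 + 7/25 → 68/125
merge 57/125 + 68/125 → 1
L = 33/125 + 68/125 + 1 = 226/125 = 1.808 bits/symbol.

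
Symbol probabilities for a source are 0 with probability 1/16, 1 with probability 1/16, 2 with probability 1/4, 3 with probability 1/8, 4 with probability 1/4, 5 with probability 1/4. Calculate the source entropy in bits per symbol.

Each probability is a power of 1/2, so log₂(1/p) is an integer.
H = Σ p·log₂(1/p) = 1/16·4 + 1/16·4 + 1/4·2 + 1/8·3 + 1/4·2 + 1/4·2 = 2.375 bits.

2.375 bits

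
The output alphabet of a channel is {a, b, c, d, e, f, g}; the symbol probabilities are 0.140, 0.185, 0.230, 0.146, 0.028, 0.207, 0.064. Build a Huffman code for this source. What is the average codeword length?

2.655 bits/symbol

Repeatedly combine the two least-probable nodes; the expected code length is the sum of the merged weights.
merge 7/250 + 8/125 → 23/250
merge 23/250 + 7/50 → 29/125
merge 73/500 + 37/200 → 331/1000
merge 207/1000 + 23/100 → 437/1000
merge 29/125 + 331/1000 → 563/1000
merge 437/1000 + 563/1000 → 1
L = 23/250 + 29/125 + 331/1000 + 437/1000 + 563/1000 + 1 = 531/200 = 2.655 bits/symbol.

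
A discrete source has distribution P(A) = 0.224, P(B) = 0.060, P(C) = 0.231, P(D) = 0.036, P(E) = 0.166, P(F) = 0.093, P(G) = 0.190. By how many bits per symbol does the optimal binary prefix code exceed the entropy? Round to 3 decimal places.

Entropy H = −Σ p log₂ p ≈ 2.5920 bits.
Huffman merges: 9/250+3/50→12/125; 93/1000+12/125→189/1000; 83/500+189/1000→71/200; 19/100+28/125→207/500; 231/1000+71/200→293/500; 207/500+293/500→1. L = 66/25 ≈ 2.6400.
L − H = 2.6400 − 2.5920 = 0.048 bits.

0.048 bits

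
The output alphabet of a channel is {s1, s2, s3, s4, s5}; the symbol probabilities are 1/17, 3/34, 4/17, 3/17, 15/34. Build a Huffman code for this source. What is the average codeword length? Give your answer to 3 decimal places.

Repeatedly combine the two least-probable nodes; the expected code length is the sum of the merged weights.
merge 1/17 + 3/34 → 5/34
merge 5/34 + 3/17 → 11/34
merge 4/17 + 11/34 → 19/34
merge 15/34 + 19/34 → 1
L = 5/34 + 11/34 + 19/34 + 1 = 69/34 ≈ 2.029 bits/symbol.

2.029 bits/symbol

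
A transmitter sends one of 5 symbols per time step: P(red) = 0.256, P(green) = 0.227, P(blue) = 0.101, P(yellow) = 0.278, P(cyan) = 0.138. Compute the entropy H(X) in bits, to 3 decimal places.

2.231 bits

H = −Σ pᵢ log₂ pᵢ.
−0.256·log₂(0.256) = 0.5032
−0.227·log₂(0.227) = 0.4856
−0.101·log₂(0.101) = 0.3341
−0.278·log₂(0.278) = 0.5134
−0.138·log₂(0.138) = 0.3943
Sum ≈ 2.2306 → 2.231 bits.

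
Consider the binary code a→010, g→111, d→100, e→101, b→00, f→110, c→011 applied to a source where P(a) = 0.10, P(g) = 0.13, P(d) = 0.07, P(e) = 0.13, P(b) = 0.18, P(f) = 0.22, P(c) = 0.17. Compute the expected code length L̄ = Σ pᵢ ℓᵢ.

2.82 bits/symbol

L̄ = Σ pᵢ·ℓᵢ = 0.10·3 + 0.13·3 + 0.07·3 + 0.13·3 + 0.18·2 + 0.22·3 + 0.17·3 = 2.82 bits/symbol.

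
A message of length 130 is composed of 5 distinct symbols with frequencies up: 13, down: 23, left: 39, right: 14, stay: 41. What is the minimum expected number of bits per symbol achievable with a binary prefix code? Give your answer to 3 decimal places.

2.208 bits/symbol

Probabilities are the counts divided by 130.
Repeatedly combine the two least-probable nodes; the expected code length is the sum of the merged weights.
merge 1/10 + 7/65 → 27/130
merge 23/130 + 27/130 → 5/13
merge 3/10 + 41/130 → 8/13
merge 5/13 + 8/13 → 1
L = 27/130 + 5/13 + 8/13 + 1 = 287/130 ≈ 2.208 bits/symbol.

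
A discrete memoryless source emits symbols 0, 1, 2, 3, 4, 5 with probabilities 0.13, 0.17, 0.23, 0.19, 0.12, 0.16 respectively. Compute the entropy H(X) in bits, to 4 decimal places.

2.5502 bits

H = −Σ pᵢ log₂ pᵢ.
−0.13·log₂(0.13) = 0.3826
−0.17·log₂(0.17) = 0.4346
−0.23·log₂(0.23) = 0.4877
−0.19·log₂(0.19) = 0.4552
−0.12·log₂(0.12) = 0.3671
−0.16·log₂(0.16) = 0.4230
Sum ≈ 2.5502 → 2.5502 bits.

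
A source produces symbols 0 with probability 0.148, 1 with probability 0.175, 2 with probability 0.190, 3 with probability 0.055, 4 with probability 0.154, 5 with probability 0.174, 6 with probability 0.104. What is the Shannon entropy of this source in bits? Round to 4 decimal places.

H = −Σ pᵢ log₂ pᵢ.
−0.148·log₂(0.148) = 0.4079
−0.175·log₂(0.175) = 0.4401
−0.190·log₂(0.190) = 0.4552
−0.055·log₂(0.055) = 0.2301
−0.154·log₂(0.154) = 0.4156
−0.174·log₂(0.174) = 0.4390
−0.104·log₂(0.104) = 0.3396
Sum ≈ 2.7276 → 2.7276 bits.

2.7276 bits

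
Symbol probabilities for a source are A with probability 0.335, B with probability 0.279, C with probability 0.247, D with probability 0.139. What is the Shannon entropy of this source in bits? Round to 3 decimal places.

1.936 bits

H = −Σ pᵢ log₂ pᵢ.
−0.335·log₂(0.335) = 0.5286
−0.279·log₂(0.279) = 0.5138
−0.247·log₂(0.247) = 0.4983
−0.139·log₂(0.139) = 0.3957
Sum ≈ 1.9364 → 1.936 bits.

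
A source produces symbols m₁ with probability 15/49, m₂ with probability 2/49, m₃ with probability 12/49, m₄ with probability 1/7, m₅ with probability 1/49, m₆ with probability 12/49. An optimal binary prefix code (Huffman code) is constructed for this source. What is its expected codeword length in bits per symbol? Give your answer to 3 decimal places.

Repeatedly combine the two least-probable nodes; the expected code length is the sum of the merged weights.
merge 1/49 + 2/49 → 3/49
merge 3/49 + 1/7 → 10/49
merge 10/49 + 12/49 → 22/49
merge 12/49 + 15/49 → 27/49
merge 22/49 + 27/49 → 1
L = 3/49 + 10/49 + 22/49 + 27/49 + 1 = 111/49 ≈ 2.265 bits/symbol.

2.265 bits/symbol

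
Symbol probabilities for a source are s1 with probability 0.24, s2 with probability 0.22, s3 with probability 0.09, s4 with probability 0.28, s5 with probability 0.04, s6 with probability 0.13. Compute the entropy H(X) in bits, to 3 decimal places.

H = −Σ pᵢ log₂ pᵢ.
−0.24·log₂(0.24) = 0.4941
−0.22·log₂(0.22) = 0.4806
−0.09·log₂(0.09) = 0.3127
−0.28·log₂(0.28) = 0.5142
−0.04·log₂(0.04) = 0.1858
−0.13·log₂(0.13) = 0.3826
Sum ≈ 2.3700 → 2.370 bits.

2.370 bits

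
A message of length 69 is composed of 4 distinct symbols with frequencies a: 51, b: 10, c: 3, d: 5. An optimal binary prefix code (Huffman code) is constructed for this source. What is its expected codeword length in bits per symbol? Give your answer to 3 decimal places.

1.377 bits/symbol

Probabilities are the counts divided by 69.
Repeatedly combine the two least-probable nodes; the expected code length is the sum of the merged weights.
merge 1/23 + 5/69 → 8/69
merge 8/69 + 10/69 → 6/23
merge 6/23 + 17/23 → 1
L = 8/69 + 6/23 + 1 = 95/69 ≈ 1.377 bits/symbol.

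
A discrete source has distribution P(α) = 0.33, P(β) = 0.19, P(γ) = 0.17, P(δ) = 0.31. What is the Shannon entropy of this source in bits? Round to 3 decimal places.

1.941 bits

H = −Σ pᵢ log₂ pᵢ.
−0.33·log₂(0.33) = 0.5278
−0.19·log₂(0.19) = 0.4552
−0.17·log₂(0.17) = 0.4346
−0.31·log₂(0.31) = 0.5238
Sum ≈ 1.9414 → 1.941 bits.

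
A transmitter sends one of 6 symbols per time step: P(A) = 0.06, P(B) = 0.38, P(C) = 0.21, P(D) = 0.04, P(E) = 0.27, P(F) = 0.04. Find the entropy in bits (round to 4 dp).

2.1283 bits

H = −Σ pᵢ log₂ pᵢ.
−0.06·log₂(0.06) = 0.2435
−0.38·log₂(0.38) = 0.5305
−0.21·log₂(0.21) = 0.4728
−0.04·log₂(0.04) = 0.1858
−0.27·log₂(0.27) = 0.5100
−0.04·log₂(0.04) = 0.1858
Sum ≈ 2.1283 → 2.1283 bits.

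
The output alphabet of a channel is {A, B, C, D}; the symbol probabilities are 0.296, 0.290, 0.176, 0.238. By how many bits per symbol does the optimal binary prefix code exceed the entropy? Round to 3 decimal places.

Entropy H = −Σ p log₂ p ≈ 1.9718 bits.
Huffman merges: 22/125+119/500→207/500; 29/100+37/125→293/500; 207/500+293/500→1. L = 2 ≈ 2.0000.
L − H = 2.0000 − 1.9718 = 0.028 bits.

0.028 bits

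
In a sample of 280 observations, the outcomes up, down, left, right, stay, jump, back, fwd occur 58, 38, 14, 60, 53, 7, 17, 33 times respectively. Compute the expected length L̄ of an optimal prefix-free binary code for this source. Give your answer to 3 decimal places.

Probabilities are the counts divided by 280.
Repeatedly combine the two least-probable nodes; the expected code length is the sum of the merged weights.
merge 1/40 + 1/20 → 3/40
merge 17/280 + 3/40 → 19/140
merge 33/280 + 19/140 → 71/280
merge 19/140 + 53/280 → 13/40
merge 29/140 + 3/14 → 59/140
merge 71/280 + 13/40 → 81/140
merge 59/140 + 81/140 → 1
L = 3/40 + 19/140 + 71/280 + 13/40 + 59/140 + 81/140 + 1 = 781/280 ≈ 2.789 bits/symbol.

2.789 bits/symbol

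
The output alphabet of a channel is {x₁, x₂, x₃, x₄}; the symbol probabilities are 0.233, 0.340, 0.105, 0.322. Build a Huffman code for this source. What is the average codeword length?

1.998 bits/symbol

Repeatedly combine the two least-probable nodes; the expected code length is the sum of the merged weights.
merge 21/200 + 233/1000 → 169/500
merge 161/500 + 169/500 → 33/50
merge 17/50 + 33/50 → 1
L = 169/500 + 33/50 + 1 = 999/500 = 1.998 bits/symbol.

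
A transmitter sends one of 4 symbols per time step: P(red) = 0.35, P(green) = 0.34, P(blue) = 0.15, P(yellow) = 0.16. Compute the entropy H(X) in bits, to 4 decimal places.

1.8928 bits

H = −Σ pᵢ log₂ pᵢ.
−0.35·log₂(0.35) = 0.5301
−0.34·log₂(0.34) = 0.5292
−0.15·log₂(0.15) = 0.4105
−0.16·log₂(0.16) = 0.4230
Sum ≈ 1.8928 → 1.8928 bits.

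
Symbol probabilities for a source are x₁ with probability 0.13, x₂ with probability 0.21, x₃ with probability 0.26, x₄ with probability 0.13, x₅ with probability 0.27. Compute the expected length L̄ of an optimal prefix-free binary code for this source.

Repeatedly combine the two least-probable nodes; the expected code length is the sum of the merged weights.
merge 13/100 + 13/100 → 13/50
merge 21/100 + 13/50 → 47/100
merge 13/50 + 27/100 → 53/100
merge 47/100 + 53/100 → 1
L = 13/50 + 47/100 + 53/100 + 1 = 113/50 = 2.26 bits/symbol.

2.26 bits/symbol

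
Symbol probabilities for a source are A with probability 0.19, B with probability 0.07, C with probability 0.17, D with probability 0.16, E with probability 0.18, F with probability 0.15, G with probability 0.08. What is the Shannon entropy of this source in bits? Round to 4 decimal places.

2.7287 bits

H = −Σ pᵢ log₂ pᵢ.
−0.19·log₂(0.19) = 0.4552
−0.07·log₂(0.07) = 0.2686
−0.17·log₂(0.17) = 0.4346
−0.16·log₂(0.16) = 0.4230
−0.18·log₂(0.18) = 0.4453
−0.15·log₂(0.15) = 0.4105
−0.08·log₂(0.08) = 0.2915
Sum ≈ 2.7287 → 2.7287 bits.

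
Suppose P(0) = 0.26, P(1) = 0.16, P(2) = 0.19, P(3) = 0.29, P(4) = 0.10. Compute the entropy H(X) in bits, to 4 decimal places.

2.2336 bits

H = −Σ pᵢ log₂ pᵢ.
−0.26·log₂(0.26) = 0.5053
−0.16·log₂(0.16) = 0.4230
−0.19·log₂(0.19) = 0.4552
−0.29·log₂(0.29) = 0.5179
−0.10·log₂(0.10) = 0.3322
Sum ≈ 2.2336 → 2.2336 bits.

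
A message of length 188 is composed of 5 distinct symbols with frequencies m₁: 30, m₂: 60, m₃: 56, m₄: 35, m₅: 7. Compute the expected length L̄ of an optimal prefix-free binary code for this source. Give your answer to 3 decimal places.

Probabilities are the counts divided by 188.
Repeatedly combine the two least-probable nodes; the expected code length is the sum of the merged weights.
merge 7/188 + 15/94 → 37/188
merge 35/188 + 37/188 → 18/47
merge 14/47 + 15/47 → 29/47
merge 18/47 + 29/47 → 1
L = 37/188 + 18/47 + 29/47 + 1 = 413/188 ≈ 2.197 bits/symbol.

2.197 bits/symbol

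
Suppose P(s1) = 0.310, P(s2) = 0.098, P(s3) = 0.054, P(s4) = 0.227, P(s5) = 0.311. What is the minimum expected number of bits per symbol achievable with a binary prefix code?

2.152 bits/symbol

Repeatedly combine the two least-probable nodes; the expected code length is the sum of the merged weights.
merge 27/500 + 49/500 → 19/125
merge 19/125 + 227/1000 → 379/1000
merge 31/100 + 311/1000 → 621/1000
merge 379/1000 + 621/1000 → 1
L = 19/125 + 379/1000 + 621/1000 + 1 = 269/125 = 2.152 bits/symbol.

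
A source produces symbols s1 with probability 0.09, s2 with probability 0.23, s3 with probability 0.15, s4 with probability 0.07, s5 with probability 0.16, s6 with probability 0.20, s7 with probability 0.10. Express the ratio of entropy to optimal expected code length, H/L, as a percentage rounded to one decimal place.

Entropy H = −Σ p log₂ p ≈ 2.6990 bits.
Huffman merges: 7/100+9/100→4/25; 1/10+3/20→1/4; 4/25+4/25→8/25; 1/5+23/100→43/100; 1/4+8/25→57/100; 43/100+57/100→1. L = 273/100 ≈ 2.7300.
Efficiency = H/L = 2.6990/2.7300 = 98.9%.

98.9%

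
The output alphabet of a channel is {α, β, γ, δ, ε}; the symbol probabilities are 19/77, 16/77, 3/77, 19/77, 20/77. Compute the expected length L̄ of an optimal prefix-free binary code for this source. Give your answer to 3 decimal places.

Repeatedly combine the two least-probable nodes; the expected code length is the sum of the merged weights.
merge 3/77 + 16/77 → 19/77
merge 19/77 + 19/77 → 38/77
merge 19/77 + 20/77 → 39/77
merge 38/77 + 39/77 → 1
L = 19/77 + 38/77 + 39/77 + 1 = 173/77 ≈ 2.247 bits/symbol.

2.247 bits/symbol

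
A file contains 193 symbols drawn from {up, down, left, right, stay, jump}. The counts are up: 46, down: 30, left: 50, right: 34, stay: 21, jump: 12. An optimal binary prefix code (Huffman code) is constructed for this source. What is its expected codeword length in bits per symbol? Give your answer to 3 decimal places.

Probabilities are the counts divided by 193.
Repeatedly combine the two least-probable nodes; the expected code length is the sum of the merged weights.
merge 12/193 + 21/193 → 33/193
merge 30/193 + 33/193 → 63/193
merge 34/193 + 46/193 → 80/193
merge 50/193 + 63/193 → 113/193
merge 80/193 + 113/193 → 1
L = 33/193 + 63/193 + 80/193 + 113/193 + 1 = 482/193 ≈ 2.497 bits/symbol.

2.497 bits/symbol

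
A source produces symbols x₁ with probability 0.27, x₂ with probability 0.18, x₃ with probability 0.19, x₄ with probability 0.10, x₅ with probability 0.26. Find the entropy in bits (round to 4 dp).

H = −Σ pᵢ log₂ pᵢ.
−0.27·log₂(0.27) = 0.5100
−0.18·log₂(0.18) = 0.4453
−0.19·log₂(0.19) = 0.4552
−0.10·log₂(0.10) = 0.3322
−0.26·log₂(0.26) = 0.5053
Sum ≈ 2.2480 → 2.2480 bits.

2.2480 bits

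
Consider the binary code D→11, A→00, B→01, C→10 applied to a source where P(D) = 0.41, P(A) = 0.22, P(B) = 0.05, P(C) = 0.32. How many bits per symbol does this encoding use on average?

L̄ = Σ pᵢ·ℓᵢ = 0.41·2 + 0.22·2 + 0.05·2 + 0.32·2 = 2 bits/symbol.

2 bits/symbol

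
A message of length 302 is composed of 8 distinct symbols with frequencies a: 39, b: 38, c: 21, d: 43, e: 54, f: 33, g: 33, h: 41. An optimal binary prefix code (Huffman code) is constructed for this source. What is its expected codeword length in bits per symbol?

3 bits/symbol

Probabilities are the counts divided by 302.
Repeatedly combine the two least-probable nodes; the expected code length is the sum of the merged weights.
merge 21/302 + 33/302 → 27/151
merge 33/302 + 19/151 → 71/302
merge 39/302 + 41/302 → 40/151
merge 43/302 + 27/151 → 97/302
merge 27/151 + 71/302 → 125/302
merge 40/151 + 97/302 → 177/302
merge 125/302 + 177/302 → 1
L = 27/151 + 71/302 + 40/151 + 97/302 + 125/302 + 177/302 + 1 = 3 bits/symbol.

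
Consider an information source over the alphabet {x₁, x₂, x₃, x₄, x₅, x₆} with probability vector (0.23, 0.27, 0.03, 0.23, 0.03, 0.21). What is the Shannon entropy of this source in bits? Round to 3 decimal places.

2.262 bits

H = −Σ pᵢ log₂ pᵢ.
−0.23·log₂(0.23) = 0.4877
−0.27·log₂(0.27) = 0.5100
−0.03·log₂(0.03) = 0.1518
−0.23·log₂(0.23) = 0.4877
−0.03·log₂(0.03) = 0.1518
−0.21·log₂(0.21) = 0.4728
Sum ≈ 2.2617 → 2.262 bits.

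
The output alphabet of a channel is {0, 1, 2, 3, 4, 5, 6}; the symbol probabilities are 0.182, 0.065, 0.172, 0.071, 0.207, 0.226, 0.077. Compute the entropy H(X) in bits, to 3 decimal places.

2.652 bits

H = −Σ pᵢ log₂ pᵢ.
−0.182·log₂(0.182) = 0.4474
−0.065·log₂(0.065) = 0.2563
−0.172·log₂(0.172) = 0.4368
−0.071·log₂(0.071) = 0.2709
−0.207·log₂(0.207) = 0.4704
−0.226·log₂(0.226) = 0.4849
−0.077·log₂(0.077) = 0.2848
Sum ≈ 2.6515 → 2.652 bits.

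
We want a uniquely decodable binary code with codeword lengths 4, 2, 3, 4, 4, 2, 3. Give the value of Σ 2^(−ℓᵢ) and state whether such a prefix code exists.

With common denominator 2^4 = 16: Σ 2^(−ℓᵢ) = 1/16 + 4/16 + 2/16 + 1/16 + 1/16 + 4/16 + 2/16 = 15/16 = 0.9375.
Kraft's inequality requires Σ ≤ 1; here Σ = 0.9375 ≤ 1, so such a prefix code exists.

0.9375; yes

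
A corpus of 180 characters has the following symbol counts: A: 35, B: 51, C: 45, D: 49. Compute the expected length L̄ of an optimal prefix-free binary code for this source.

Probabilities are the counts divided by 180.
Repeatedly combine the two least-probable nodes; the expected code length is the sum of the merged weights.
merge 7/36 + 1/4 → 4/9
merge 49/180 + 17/60 → 5/9
merge 4/9 + 5/9 → 1
L = 4/9 + 5/9 + 1 = 2 bits/symbol.

2 bits/symbol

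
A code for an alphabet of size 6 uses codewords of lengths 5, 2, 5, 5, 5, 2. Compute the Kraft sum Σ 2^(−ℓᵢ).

0.625

With common denominator 2^5 = 32: Σ 2^(−ℓᵢ) = 1/32 + 8/32 + 1/32 + 1/32 + 1/32 + 8/32 = 20/32 = 0.625.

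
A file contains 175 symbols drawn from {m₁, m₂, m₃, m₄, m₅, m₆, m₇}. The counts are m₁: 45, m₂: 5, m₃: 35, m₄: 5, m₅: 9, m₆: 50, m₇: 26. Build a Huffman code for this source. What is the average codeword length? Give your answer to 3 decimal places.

2.423 bits/symbol

Probabilities are the counts divided by 175.
Repeatedly combine the two least-probable nodes; the expected code length is the sum of the merged weights.
merge 1/35 + 1/35 → 2/35
merge 9/175 + 2/35 → 19/175
merge 19/175 + 26/175 → 9/35
merge 1/5 + 9/35 → 16/35
merge 9/35 + 2/7 → 19/35
merge 16/35 + 19/35 → 1
L = 2/35 + 19/175 + 9/35 + 16/35 + 19/35 + 1 = 424/175 ≈ 2.423 bits/symbol.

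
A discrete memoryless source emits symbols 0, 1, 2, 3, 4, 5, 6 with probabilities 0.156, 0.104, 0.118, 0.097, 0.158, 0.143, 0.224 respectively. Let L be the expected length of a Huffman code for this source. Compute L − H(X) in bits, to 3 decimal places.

Entropy H = −Σ p log₂ p ≈ 2.7534 bits.
Huffman merges: 97/1000+13/125→201/1000; 59/500+143/1000→261/1000; 39/250+79/500→157/500; 201/1000+28/125→17/40; 261/1000+157/500→23/40; 17/40+23/40→1. L = 347/125 ≈ 2.7760.
L − H = 2.7760 − 2.7534 = 0.023 bits.

0.023 bits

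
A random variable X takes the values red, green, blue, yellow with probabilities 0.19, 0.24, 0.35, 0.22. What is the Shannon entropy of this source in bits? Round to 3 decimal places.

1.960 bits

H = −Σ pᵢ log₂ pᵢ.
−0.19·log₂(0.19) = 0.4552
−0.24·log₂(0.24) = 0.4941
−0.35·log₂(0.35) = 0.5301
−0.22·log₂(0.22) = 0.4806
Sum ≈ 1.9600 → 1.960 bits.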